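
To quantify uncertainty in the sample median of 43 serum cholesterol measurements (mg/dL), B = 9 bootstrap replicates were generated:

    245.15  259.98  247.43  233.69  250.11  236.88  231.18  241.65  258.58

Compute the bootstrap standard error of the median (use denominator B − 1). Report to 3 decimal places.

Bootstrap SE is the standard deviation of the 9 replicate medians.
Mean of replicates: (245.15 + 259.98 + 247.43 + 233.69 + 250.11 + 236.88 + 231.18 + 241.65 + 258.58) / 9 = 2204.6500 / 9 = 244.9611
Sum of squared deviations: (+0.1889)² + (+15.0189)² + (+2.4689)² + (−11.2711)² + (+5.1489)² + (−8.0811)² + (−13.7811)² + (−3.3111)² + (+13.6189)² = 836.9081
Variance = 836.9081 / 8 = 104.6135
SE* = √104.6135

SE* = 10.228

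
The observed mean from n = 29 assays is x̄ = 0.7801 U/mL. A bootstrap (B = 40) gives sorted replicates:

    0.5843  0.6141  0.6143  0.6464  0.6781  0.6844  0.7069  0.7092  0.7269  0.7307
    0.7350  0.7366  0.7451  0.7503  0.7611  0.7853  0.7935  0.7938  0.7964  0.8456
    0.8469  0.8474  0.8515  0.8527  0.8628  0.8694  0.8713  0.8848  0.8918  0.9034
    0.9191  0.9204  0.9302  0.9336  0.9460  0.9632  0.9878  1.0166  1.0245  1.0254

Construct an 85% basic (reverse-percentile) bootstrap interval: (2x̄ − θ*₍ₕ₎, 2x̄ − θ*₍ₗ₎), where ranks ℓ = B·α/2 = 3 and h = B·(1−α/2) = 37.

(0.5724, 0.9459)

Percentile endpoints at ranks 3 and 37: θ*₍3₎ = 0.6143, θ*₍37₎ = 0.9878.
Basic interval reflects these around x̄:
  lower = 2 × 0.7801 − 0.9878 = 0.5724
  upper = 2 × 0.7801 − 0.6143 = 0.9459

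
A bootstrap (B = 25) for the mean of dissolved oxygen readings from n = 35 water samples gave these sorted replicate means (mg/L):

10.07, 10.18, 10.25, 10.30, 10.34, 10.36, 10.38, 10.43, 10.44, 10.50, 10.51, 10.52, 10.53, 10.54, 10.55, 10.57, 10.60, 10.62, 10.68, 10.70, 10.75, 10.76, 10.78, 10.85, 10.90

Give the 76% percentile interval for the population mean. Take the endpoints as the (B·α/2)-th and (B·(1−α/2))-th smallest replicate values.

(10.25, 10.76)

α = 0.24; lower rank = 25 × 0.120 = 3; upper rank = 25 × 0.880 = 22.
The 3rd smallest replicate is 10.25; the 22nd is 10.76.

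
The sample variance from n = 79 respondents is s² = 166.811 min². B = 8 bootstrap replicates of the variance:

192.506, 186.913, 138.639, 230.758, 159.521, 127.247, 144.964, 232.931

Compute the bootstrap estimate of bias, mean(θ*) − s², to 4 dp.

mean(θ*) = (192.506 + 186.913 + 138.639 + 230.758 + 159.521 + 127.247 + 144.964 + 232.931) / 8 = 176.68488
bias = 176.68488 − 166.811

bias = +9.8739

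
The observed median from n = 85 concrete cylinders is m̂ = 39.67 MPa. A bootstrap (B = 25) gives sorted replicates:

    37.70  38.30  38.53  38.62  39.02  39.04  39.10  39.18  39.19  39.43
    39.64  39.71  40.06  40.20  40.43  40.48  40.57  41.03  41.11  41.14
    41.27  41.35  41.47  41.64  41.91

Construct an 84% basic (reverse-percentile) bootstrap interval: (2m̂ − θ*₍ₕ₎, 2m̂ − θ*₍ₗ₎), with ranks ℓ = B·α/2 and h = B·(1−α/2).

(37.87, 41.04)

Percentile endpoints at ranks 2 and 23: θ*₍2₎ = 38.30, θ*₍23₎ = 41.47.
Basic interval reflects these around m̂:
  lower = 2 × 39.67 − 41.47 = 37.87
  upper = 2 × 39.67 − 38.30 = 41.04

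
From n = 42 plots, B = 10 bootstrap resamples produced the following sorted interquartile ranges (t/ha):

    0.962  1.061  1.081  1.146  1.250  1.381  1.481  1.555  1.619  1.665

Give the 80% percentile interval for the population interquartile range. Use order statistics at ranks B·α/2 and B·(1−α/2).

α = 0.20; lower rank = 10 × 0.100 = 1; upper rank = 10 × 0.900 = 9.
The 1st smallest replicate is 0.962; the 9th is 1.619.

(0.962, 1.619)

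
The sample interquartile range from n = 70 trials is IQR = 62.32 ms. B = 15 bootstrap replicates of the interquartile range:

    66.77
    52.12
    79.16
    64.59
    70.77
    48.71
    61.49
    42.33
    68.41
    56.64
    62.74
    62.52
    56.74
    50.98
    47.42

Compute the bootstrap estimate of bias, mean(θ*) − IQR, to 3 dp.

mean(θ*) = (66.77 + 52.12 + 79.16 + 64.59 + 70.77 + 48.71 + 61.49 + 42.33 + 68.41 + 56.64 + 62.74 + 62.52 + 56.74 + 50.98 + 47.42) / 15 = 59.4260
bias = 59.4260 − 62.32

bias = −2.894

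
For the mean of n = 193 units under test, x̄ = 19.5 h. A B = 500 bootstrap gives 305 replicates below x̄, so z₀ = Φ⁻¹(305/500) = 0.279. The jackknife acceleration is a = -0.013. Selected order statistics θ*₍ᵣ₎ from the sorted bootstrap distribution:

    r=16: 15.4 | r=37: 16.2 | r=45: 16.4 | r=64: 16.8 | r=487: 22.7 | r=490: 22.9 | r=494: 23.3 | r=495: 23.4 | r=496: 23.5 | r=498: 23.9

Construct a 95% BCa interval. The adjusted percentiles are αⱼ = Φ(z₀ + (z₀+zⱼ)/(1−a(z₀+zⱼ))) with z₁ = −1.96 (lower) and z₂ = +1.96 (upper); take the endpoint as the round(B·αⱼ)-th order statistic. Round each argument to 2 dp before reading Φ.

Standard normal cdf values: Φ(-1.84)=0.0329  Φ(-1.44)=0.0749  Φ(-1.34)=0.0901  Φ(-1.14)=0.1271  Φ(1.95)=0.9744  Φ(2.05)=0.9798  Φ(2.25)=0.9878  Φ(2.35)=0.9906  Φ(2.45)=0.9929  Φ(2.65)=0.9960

Lower: z₀ + z₁ = 0.279 + (-1.960) = -1.681; 1 − a(z₀+z₁) = 1 − (-0.013)(-1.681) = 0.9781; argument = 0.279 + (-1.681)/0.9781 = -1.4396 → -1.44.
α₁ = Φ(-1.44) = 0.0749; rank = round(500 × 0.0749) = 37; θ*₍37₎ = 16.2.
Upper: z₀ + z₂ = 2.239; 1 − a(z₀+z₂) = 1.0291; argument = 2.4547 → 2.45; α₂ = 0.9929; rank = 496; θ*₍496₎ = 23.5.

(16.2, 23.5)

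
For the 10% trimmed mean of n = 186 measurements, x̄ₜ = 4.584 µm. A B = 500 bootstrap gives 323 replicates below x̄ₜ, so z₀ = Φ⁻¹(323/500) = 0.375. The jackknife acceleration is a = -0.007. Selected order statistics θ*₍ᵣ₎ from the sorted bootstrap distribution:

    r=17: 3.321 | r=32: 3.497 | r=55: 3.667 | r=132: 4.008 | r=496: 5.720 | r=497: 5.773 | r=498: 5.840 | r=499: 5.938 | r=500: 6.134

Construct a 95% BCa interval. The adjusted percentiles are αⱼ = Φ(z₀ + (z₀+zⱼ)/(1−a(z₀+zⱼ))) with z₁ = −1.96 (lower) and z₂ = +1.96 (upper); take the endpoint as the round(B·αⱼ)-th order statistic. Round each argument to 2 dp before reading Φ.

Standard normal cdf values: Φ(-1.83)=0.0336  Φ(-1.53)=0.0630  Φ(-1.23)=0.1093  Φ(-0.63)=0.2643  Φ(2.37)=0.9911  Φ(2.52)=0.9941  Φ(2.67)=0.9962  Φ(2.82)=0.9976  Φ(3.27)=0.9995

(3.667, 5.840)

Lower: z₀ + z₁ = 0.375 + (-1.960) = -1.585; 1 − a(z₀+z₁) = 1 − (-0.007)(-1.585) = 0.9889; argument = 0.375 + (-1.585)/0.9889 = -1.2278 → -1.23.
α₁ = Φ(-1.23) = 0.1093; rank = round(500 × 0.1093) = 55; θ*₍55₎ = 3.667.
Upper: z₀ + z₂ = 2.335; 1 − a(z₀+z₂) = 1.0163; argument = 2.6724 → 2.67; α₂ = 0.9962; rank = 498; θ*₍498₎ = 5.840.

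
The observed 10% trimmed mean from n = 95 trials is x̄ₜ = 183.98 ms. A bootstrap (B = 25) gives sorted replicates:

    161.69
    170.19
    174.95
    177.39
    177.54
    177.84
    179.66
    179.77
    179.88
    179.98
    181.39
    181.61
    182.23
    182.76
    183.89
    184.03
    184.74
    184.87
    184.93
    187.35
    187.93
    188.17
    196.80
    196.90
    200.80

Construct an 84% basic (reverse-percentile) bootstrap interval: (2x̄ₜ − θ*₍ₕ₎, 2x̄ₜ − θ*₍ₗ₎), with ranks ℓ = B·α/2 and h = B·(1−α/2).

(171.16, 197.77)

Percentile endpoints at ranks 2 and 23: θ*₍2₎ = 170.19, θ*₍23₎ = 196.80.
Basic interval reflects these around x̄ₜ:
  lower = 2 × 183.98 − 196.80 = 171.16
  upper = 2 × 183.98 − 170.19 = 197.77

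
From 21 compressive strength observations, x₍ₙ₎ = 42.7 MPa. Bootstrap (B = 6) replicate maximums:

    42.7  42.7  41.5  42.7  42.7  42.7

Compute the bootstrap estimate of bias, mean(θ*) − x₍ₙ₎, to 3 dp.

mean(θ*) = (42.7 + 42.7 + 41.5 + 42.7 + 42.7 + 42.7) / 6 = 42.5000
bias = 42.5000 − 42.7

bias = −0.200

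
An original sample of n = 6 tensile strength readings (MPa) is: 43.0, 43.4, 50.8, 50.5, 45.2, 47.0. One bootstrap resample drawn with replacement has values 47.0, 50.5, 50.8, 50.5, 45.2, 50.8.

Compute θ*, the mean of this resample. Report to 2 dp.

Mean = (47.0 + 50.5 + 50.8 + 50.5 + 45.2 + 50.8) / 6 = 294.80 / 6 = 49.13

θ* = 49.13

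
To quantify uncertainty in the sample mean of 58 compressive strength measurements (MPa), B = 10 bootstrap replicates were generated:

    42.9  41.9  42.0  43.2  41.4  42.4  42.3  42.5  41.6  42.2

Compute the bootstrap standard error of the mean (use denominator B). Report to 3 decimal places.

SE* = 0.524

Bootstrap SE is the standard deviation of the 10 replicate means.
Mean of replicates: (42.9 + 41.9 + 42.0 + 43.2 + 41.4 + 42.4 + 42.3 + 42.5 + 41.6 + 42.2) / 10 = 422.4000 / 10 = 42.2400
Sum of squared deviations: (+0.6600)² + (−0.3400)² + (−0.2400)² + (+0.9600)² + (−0.8400)² + (+0.1600)² + (+0.0600)² + (+0.2600)² + (−0.6400)² + (−0.0400)² = 2.7440
Variance = 2.7440 / 10 = 0.2744
SE* = √0.2744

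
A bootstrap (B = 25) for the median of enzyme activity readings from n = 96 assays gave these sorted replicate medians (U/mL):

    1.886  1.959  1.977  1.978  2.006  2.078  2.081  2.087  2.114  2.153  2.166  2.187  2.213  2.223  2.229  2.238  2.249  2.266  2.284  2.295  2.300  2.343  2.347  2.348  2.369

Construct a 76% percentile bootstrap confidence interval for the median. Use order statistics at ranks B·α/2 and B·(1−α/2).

(1.977, 2.343)

α = 0.24; lower rank = 25 × 0.120 = 3; upper rank = 25 × 0.880 = 22.
The 3rd smallest replicate is 1.977; the 22nd is 2.343.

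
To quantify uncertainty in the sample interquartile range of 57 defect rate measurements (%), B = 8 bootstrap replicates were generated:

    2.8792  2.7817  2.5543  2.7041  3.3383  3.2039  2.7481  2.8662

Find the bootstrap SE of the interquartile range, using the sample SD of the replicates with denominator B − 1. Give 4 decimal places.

Bootstrap SE is the standard deviation of the 8 replicate interquartile ranges.
Mean of replicates: (2.8792 + 2.7817 + 2.5543 + 2.7041 + 3.3383 + 3.2039 + 2.7481 + 2.8662) / 8 = 23.07580 / 8 = 2.88448
Sum of squared deviations: (−0.00528)² + (−0.10278)² + (−0.33018)² + (−0.18038)² + (+0.45382)² + (+0.31942)² + (−0.13638)² + (−0.01828)² = 0.47906
Variance = 0.47906 / 7 = 0.06844
SE* = √0.06844

SE* = 0.2616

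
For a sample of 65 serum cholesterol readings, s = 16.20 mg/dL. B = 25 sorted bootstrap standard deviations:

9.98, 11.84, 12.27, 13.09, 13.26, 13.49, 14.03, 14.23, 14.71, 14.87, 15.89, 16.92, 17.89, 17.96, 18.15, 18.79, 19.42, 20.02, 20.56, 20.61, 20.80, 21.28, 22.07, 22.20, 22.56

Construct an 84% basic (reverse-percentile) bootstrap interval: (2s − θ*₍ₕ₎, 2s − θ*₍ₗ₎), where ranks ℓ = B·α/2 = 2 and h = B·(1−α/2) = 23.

(10.33, 20.56)

Percentile endpoints at ranks 2 and 23: θ*₍2₎ = 11.84, θ*₍23₎ = 22.07.
Basic interval reflects these around s:
  lower = 2 × 16.20 − 22.07 = 10.33
  upper = 2 × 16.20 − 11.84 = 20.56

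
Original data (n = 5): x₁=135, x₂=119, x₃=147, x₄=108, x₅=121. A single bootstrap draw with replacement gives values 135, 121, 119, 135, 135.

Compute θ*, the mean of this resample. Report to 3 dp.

Mean = (135 + 121 + 119 + 135 + 135) / 5 = 645.0 / 5 = 129.000

θ* = 129.000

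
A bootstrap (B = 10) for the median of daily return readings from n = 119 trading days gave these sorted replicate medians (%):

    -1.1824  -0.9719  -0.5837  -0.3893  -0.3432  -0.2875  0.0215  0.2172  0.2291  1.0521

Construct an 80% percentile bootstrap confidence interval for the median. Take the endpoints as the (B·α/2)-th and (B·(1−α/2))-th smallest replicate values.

(-1.1824, 0.2291)

α = 0.20; lower rank = 10 × 0.100 = 1; upper rank = 10 × 0.900 = 9.
The 1st smallest replicate is -1.1824; the 9th is 0.2291.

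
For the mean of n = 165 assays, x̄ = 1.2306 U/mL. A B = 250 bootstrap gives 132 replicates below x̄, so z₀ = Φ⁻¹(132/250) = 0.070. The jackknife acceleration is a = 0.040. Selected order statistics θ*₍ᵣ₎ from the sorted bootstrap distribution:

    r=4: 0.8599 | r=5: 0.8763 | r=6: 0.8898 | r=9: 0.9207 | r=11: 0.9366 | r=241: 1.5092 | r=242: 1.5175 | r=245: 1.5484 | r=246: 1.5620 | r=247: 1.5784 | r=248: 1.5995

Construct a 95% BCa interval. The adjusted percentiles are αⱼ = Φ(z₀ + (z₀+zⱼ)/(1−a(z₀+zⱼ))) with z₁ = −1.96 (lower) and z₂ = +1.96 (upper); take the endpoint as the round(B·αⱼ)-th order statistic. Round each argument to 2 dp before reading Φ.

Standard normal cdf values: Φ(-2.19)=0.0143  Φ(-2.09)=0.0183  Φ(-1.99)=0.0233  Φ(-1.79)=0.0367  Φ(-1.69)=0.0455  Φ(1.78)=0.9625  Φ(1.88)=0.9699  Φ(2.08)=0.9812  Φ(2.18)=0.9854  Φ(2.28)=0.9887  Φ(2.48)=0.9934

(0.9366, 1.5784)

Lower: z₀ + z₁ = 0.070 + (-1.960) = -1.890; 1 − a(z₀+z₁) = 1 − (0.040)(-1.890) = 1.0756; argument = 0.070 + (-1.890)/1.0756 = -1.6872 → -1.69.
α₁ = Φ(-1.69) = 0.0455; rank = round(250 × 0.0455) = 11; θ*₍11₎ = 0.9366.
Upper: z₀ + z₂ = 2.030; 1 − a(z₀+z₂) = 0.9188; argument = 2.2794 → 2.28; α₂ = 0.9887; rank = 247; θ*₍247₎ = 1.5784.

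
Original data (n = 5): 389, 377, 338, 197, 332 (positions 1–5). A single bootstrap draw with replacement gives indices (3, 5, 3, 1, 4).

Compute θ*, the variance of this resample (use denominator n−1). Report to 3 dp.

Resample values: 338, 332, 338, 389, 197.
Mean = 318.8000; sum of squared deviations = 20674.8000
s² = 20674.8000 / 4 = 5168.7000

θ* = 5168.700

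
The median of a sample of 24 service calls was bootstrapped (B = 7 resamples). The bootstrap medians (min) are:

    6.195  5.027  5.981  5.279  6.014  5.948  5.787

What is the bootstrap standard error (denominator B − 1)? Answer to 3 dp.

SE* = 0.429

Bootstrap SE is the standard deviation of the 7 replicate medians.
Mean of replicates: (6.195 + 5.027 + 5.981 + 5.279 + 6.014 + 5.948 + 5.787) / 7 = 40.2310 / 7 = 5.7473
Sum of squared deviations: (+0.4477)² + (−0.7203)² + (+0.2337)² + (−0.4683)² + (+0.2667)² + (+0.2007)² + (+0.0397)² = 1.1062
Variance = 1.1062 / 6 = 0.1844
SE* = √0.1844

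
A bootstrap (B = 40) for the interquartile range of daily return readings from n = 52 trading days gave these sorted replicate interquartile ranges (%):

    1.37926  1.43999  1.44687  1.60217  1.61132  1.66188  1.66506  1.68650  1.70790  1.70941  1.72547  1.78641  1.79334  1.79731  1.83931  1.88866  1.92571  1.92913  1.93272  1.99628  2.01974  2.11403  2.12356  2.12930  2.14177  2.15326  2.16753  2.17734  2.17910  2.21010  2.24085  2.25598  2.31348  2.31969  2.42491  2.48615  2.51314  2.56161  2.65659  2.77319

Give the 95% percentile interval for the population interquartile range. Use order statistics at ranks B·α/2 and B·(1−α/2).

α = 0.05; lower rank = 40 × 0.025 = 1; upper rank = 40 × 0.975 = 39.
The 1st smallest replicate is 1.37926; the 39th is 2.65659.

(1.37926, 2.65659)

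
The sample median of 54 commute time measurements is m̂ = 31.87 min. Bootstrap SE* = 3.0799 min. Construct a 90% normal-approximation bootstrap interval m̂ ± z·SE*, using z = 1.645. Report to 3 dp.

(26.804, 36.936)

Margin = 1.645 × 3.0799 = 5.0664
Interval: 31.87 ± 5.0664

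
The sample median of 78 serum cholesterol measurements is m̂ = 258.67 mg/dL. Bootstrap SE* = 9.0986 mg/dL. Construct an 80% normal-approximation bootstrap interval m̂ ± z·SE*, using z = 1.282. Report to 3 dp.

Margin = 1.282 × 9.0986 = 11.6644
Interval: 258.67 ± 11.6644

(247.006, 270.334)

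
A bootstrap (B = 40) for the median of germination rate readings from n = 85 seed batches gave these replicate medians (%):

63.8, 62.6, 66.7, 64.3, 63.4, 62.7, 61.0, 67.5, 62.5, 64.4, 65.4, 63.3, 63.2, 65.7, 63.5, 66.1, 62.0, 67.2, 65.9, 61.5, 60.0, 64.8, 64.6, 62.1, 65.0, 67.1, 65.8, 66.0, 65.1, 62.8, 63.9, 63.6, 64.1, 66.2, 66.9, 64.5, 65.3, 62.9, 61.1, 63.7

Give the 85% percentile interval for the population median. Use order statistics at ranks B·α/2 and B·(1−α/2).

Sorted replicates: 60.0, 61.0, 61.1, 61.5, 62.0, 62.1, 62.5, 62.6, 62.7, 62.8, 62.9, 63.2, 63.3, 63.4, 63.5, 63.6, 63.7, 63.8, 63.9, 64.1, 64.3, 64.4, 64.5, 64.6, 64.8, 65.0, 65.1, 65.3, 65.4, 65.7, 65.8, 65.9, 66.0, 66.1, 66.2, 66.7, 66.9, 67.1, 67.2, 67.5
α = 0.15; lower rank = 40 × 0.075 = 3; upper rank = 40 × 0.925 = 37.
The 3rd smallest replicate is 61.1; the 37th is 66.9.

(61.1, 66.9)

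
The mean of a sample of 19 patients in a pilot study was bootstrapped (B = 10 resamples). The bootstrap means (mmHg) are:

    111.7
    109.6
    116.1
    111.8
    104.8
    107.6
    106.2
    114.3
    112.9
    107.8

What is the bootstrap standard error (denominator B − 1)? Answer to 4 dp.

SE* = 3.6772

Bootstrap SE is the standard deviation of the 10 replicate means.
Mean of replicates: (111.7 + 109.6 + 116.1 + 111.8 + 104.8 + 107.6 + 106.2 + 114.3 + 112.9 + 107.8) / 10 = 1102.80000 / 10 = 110.28000
Sum of squared deviations: (+1.42000)² + (−0.68000)² + (+5.82000)² + (+1.52000)² + (−5.48000)² + (−2.68000)² + (−4.08000)² + (+4.02000)² + (+2.62000)² + (−2.48000)² = 121.69600
Variance = 121.69600 / 9 = 13.52178
SE* = √13.52178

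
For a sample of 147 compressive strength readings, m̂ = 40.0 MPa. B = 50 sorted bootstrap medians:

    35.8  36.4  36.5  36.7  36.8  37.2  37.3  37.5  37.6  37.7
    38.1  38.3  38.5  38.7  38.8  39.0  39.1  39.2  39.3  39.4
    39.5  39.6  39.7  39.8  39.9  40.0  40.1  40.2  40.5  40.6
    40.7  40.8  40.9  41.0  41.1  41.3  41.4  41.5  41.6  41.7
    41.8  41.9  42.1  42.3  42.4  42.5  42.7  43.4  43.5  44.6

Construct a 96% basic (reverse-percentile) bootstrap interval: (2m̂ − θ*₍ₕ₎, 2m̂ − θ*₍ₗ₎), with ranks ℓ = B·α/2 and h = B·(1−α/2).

Percentile endpoints at ranks 1 and 49: θ*₍1₎ = 35.8, θ*₍49₎ = 43.5.
Basic interval reflects these around m̂:
  lower = 2 × 40.0 − 43.5 = 36.5
  upper = 2 × 40.0 − 35.8 = 44.2

(36.5, 44.2)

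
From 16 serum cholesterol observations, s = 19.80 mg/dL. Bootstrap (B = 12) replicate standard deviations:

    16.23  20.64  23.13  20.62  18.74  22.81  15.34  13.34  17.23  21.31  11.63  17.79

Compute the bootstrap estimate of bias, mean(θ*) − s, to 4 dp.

mean(θ*) = (16.23 + 20.64 + 23.13 + 20.62 + 18.74 + 22.81 + 15.34 + 13.34 + 17.23 + 21.31 + 11.63 + 17.79) / 12 = 18.23417
bias = 18.23417 − 19.80

bias = −1.5658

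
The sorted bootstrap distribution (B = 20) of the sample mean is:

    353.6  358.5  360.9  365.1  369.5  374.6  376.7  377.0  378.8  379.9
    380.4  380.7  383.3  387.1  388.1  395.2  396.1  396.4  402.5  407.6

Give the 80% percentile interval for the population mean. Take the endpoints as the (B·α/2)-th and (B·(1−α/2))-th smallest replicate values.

(358.5, 396.4)

α = 0.20; lower rank = 20 × 0.100 = 2; upper rank = 20 × 0.900 = 18.
The 2nd smallest replicate is 358.5; the 18th is 396.4.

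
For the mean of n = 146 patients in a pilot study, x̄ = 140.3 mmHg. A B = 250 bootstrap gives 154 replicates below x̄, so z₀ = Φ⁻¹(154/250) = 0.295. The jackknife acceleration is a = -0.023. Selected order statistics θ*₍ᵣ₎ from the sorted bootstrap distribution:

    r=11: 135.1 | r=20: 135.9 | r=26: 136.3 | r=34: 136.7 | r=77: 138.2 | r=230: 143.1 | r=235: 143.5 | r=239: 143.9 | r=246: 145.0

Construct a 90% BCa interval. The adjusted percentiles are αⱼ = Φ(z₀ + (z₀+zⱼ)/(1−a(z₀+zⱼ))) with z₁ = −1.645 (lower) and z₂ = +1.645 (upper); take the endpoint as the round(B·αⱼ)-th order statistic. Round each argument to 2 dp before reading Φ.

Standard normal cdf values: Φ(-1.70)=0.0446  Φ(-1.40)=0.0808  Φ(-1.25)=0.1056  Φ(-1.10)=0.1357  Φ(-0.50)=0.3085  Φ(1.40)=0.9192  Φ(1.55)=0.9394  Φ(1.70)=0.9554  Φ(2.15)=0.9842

Lower: z₀ + z₁ = 0.295 + (-1.645) = -1.350; 1 − a(z₀+z₁) = 1 − (-0.023)(-1.350) = 0.9689; argument = 0.295 + (-1.350)/0.9689 = -1.0983 → -1.10.
α₁ = Φ(-1.10) = 0.1357; rank = round(250 × 0.1357) = 34; θ*₍34₎ = 136.7.
Upper: z₀ + z₂ = 1.940; 1 − a(z₀+z₂) = 1.0446; argument = 2.1521 → 2.15; α₂ = 0.9842; rank = 246; θ*₍246₎ = 145.0.

(136.7, 145.0)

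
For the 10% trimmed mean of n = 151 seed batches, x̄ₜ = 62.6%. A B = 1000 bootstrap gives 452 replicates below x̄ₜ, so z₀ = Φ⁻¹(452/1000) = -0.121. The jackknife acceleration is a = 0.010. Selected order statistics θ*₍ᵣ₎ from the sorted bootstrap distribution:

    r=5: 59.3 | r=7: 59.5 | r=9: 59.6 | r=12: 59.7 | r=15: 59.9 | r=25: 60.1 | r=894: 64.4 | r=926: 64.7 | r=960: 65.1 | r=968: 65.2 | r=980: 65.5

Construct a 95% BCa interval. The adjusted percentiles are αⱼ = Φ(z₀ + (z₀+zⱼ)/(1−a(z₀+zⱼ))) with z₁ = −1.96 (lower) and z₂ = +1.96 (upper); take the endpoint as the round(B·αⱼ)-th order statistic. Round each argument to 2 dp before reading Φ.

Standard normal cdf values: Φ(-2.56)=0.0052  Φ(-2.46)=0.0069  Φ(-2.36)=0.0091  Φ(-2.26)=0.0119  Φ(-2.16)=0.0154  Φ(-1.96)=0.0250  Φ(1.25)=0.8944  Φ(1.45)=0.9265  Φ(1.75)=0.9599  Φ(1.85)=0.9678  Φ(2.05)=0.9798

(59.9, 65.1)

Lower: z₀ + z₁ = -0.121 + (-1.960) = -2.081; 1 − a(z₀+z₁) = 1 − (0.010)(-2.081) = 1.0208; argument = -0.121 + (-2.081)/1.0208 = -2.1596 → -2.16.
α₁ = Φ(-2.16) = 0.0154; rank = round(1000 × 0.0154) = 15; θ*₍15₎ = 59.9.
Upper: z₀ + z₂ = 1.839; 1 − a(z₀+z₂) = 0.9816; argument = 1.7525 → 1.75; α₂ = 0.9599; rank = 960; θ*₍960₎ = 65.1.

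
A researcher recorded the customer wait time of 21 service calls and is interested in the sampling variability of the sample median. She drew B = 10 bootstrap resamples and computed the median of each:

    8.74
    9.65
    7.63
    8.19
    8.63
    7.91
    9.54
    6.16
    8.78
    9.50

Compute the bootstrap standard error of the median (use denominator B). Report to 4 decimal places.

Bootstrap SE is the standard deviation of the 10 replicate medians.
Mean of replicates: (8.74 + 9.65 + 7.63 + 8.19 + 8.63 + 7.91 + 9.54 + 6.16 + 8.78 + 9.50) / 10 = 84.73000 / 10 = 8.47300
Sum of squared deviations: (+0.26700)² + (+1.17700)² + (−0.84300)² + (−0.28300)² + (+0.15700)² + (−0.56300)² + (+1.06700)² + (−2.31300)² + (+0.30700)² + (+1.02700)² = 10.22641
Variance = 10.22641 / 10 = 1.02264
SE* = √1.02264

SE* = 1.0113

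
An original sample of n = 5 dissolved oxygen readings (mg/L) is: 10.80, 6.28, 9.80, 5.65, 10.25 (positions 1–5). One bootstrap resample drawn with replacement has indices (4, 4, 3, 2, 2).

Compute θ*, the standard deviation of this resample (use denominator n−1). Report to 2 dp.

Resample values: 5.65, 5.65, 9.80, 6.28, 6.28.
Mean = 6.7320; sum of squared deviations = 12.1627
s² = 12.1627 / 4 = 3.0407
s = √3.0407 = 1.74

θ* = 1.74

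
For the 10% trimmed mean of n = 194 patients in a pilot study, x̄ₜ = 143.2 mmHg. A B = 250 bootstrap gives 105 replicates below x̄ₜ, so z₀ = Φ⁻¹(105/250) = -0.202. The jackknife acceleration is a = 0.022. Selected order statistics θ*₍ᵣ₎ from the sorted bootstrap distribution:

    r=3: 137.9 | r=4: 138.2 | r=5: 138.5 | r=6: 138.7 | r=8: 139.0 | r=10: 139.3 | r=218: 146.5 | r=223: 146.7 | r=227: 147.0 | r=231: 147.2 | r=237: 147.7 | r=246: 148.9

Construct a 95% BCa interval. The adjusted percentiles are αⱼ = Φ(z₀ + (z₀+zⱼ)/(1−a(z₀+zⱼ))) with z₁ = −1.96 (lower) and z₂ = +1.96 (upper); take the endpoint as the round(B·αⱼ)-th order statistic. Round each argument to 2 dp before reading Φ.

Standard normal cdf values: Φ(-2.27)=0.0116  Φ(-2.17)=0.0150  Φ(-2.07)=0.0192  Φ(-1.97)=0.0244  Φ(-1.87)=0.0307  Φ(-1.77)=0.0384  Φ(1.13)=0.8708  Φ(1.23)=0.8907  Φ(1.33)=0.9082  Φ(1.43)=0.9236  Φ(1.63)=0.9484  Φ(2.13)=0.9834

(137.9, 147.7)

Lower: z₀ + z₁ = -0.202 + (-1.960) = -2.162; 1 − a(z₀+z₁) = 1 − (0.022)(-2.162) = 1.0476; argument = -0.202 + (-2.162)/1.0476 = -2.2658 → -2.27.
α₁ = Φ(-2.27) = 0.0116; rank = round(250 × 0.0116) = 3; θ*₍3₎ = 137.9.
Upper: z₀ + z₂ = 1.758; 1 − a(z₀+z₂) = 0.9613; argument = 1.6267 → 1.63; α₂ = 0.9484; rank = 237; θ*₍237₎ = 147.7.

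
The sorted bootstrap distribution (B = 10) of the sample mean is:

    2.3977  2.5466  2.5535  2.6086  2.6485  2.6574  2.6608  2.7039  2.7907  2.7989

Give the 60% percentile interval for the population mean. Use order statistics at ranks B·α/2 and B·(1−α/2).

(2.5466, 2.7039)

α = 0.40; lower rank = 10 × 0.200 = 2; upper rank = 10 × 0.800 = 8.
The 2nd smallest replicate is 2.5466; the 8th is 2.7039.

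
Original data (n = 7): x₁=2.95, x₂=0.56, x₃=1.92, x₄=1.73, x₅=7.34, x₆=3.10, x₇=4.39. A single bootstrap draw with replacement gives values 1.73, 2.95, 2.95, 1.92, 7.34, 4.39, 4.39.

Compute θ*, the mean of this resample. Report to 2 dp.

Mean = (1.73 + 2.95 + 2.95 + 1.92 + 7.34 + 4.39 + 4.39) / 7 = 25.670 / 7 = 3.67

θ* = 3.67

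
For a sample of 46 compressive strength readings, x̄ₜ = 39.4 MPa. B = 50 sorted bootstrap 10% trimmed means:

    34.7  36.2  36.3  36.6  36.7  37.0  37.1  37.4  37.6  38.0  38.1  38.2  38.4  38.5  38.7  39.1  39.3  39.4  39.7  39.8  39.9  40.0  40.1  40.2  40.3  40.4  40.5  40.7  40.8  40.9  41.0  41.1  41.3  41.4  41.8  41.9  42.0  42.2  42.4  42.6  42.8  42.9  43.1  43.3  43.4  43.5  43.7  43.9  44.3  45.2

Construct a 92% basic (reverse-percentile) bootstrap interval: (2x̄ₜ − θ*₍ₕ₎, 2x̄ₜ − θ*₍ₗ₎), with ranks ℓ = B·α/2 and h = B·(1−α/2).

(34.9, 42.6)

Percentile endpoints at ranks 2 and 48: θ*₍2₎ = 36.2, θ*₍48₎ = 43.9.
Basic interval reflects these around x̄ₜ:
  lower = 2 × 39.4 − 43.9 = 34.9
  upper = 2 × 39.4 − 36.2 = 42.6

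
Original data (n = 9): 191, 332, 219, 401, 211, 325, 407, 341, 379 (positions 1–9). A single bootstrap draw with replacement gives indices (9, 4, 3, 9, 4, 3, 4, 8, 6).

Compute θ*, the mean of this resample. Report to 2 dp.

θ* = 340.56

Resample values: 379, 401, 219, 379, 401, 219, 401, 341, 325.
Mean = (379 + 401 + 219 + 379 + 401 + 219 + 401 + 341 + 325) / 9 = 3065.0 / 9 = 340.56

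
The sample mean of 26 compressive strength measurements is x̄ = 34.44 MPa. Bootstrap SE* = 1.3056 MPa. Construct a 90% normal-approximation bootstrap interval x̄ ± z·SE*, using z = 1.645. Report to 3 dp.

Margin = 1.645 × 1.3056 = 2.1477
Interval: 34.44 ± 2.1477

(32.292, 36.588)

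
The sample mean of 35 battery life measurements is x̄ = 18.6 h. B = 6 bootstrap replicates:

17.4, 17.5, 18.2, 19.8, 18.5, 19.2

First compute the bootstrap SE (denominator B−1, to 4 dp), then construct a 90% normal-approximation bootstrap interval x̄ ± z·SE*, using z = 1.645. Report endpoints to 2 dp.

Mean of replicates = 18.4333; sum of squared deviations = 4.4533; SE* = √(4.4533/5) = 0.9438
Margin = 1.645 × 0.9438 = 1.553
Interval: 18.6 ± 1.553

(17.05, 20.15)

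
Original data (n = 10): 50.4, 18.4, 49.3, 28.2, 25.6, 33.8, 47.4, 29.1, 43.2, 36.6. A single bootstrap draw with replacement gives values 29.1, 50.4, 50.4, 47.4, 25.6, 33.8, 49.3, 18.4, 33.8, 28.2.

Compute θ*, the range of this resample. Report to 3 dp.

θ* = 32.000

Range = 50.4 − 18.4 = 32.000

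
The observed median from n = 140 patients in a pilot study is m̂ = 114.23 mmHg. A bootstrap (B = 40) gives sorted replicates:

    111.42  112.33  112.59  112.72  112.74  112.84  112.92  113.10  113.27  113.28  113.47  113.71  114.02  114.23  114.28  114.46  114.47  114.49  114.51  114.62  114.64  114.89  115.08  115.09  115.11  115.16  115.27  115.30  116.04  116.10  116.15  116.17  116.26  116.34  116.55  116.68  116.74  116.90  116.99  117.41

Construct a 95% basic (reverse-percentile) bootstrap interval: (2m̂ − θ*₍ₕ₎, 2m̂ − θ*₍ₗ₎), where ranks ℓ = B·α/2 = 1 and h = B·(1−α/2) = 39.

(111.47, 117.04)

Percentile endpoints at ranks 1 and 39: θ*₍1₎ = 111.42, θ*₍39₎ = 116.99.
Basic interval reflects these around m̂:
  lower = 2 × 114.23 − 116.99 = 111.47
  upper = 2 × 114.23 − 111.42 = 117.04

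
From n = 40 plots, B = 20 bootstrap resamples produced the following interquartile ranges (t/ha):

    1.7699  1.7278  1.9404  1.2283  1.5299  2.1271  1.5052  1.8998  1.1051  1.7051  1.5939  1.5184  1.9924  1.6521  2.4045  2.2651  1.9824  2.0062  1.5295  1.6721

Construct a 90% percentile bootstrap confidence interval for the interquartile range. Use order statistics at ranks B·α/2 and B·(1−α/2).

(1.1051, 2.2651)

Sorted replicates: 1.1051, 1.2283, 1.5052, 1.5184, 1.5295, 1.5299, 1.5939, 1.6521, 1.6721, 1.7051, 1.7278, 1.7699, 1.8998, 1.9404, 1.9824, 1.9924, 2.0062, 2.1271, 2.2651, 2.4045
α = 0.10; lower rank = 20 × 0.050 = 1; upper rank = 20 × 0.950 = 19.
The 1st smallest replicate is 1.1051; the 19th is 2.2651.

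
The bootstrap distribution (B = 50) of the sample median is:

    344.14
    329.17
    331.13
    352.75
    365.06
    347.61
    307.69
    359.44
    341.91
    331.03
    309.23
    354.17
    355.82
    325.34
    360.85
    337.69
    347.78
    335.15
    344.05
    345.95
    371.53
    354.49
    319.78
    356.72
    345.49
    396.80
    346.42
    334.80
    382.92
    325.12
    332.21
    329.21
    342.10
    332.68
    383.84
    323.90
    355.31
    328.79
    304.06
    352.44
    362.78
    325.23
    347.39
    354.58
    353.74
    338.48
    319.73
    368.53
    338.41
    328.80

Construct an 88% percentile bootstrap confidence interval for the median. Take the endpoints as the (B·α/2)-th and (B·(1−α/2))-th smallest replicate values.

(309.23, 371.53)

Sorted replicates: 304.06, 307.69, 309.23, 319.73, 319.78, 323.90, 325.12, 325.23, 325.34, 328.79, 328.80, 329.17, 329.21, 331.03, 331.13, 332.21, 332.68, 334.80, 335.15, 337.69, 338.41, 338.48, 341.91, 342.10, 344.05, 344.14, 345.49, 345.95, 346.42, 347.39, 347.61, 347.78, 352.44, 352.75, 353.74, 354.17, 354.49, 354.58, 355.31, 355.82, 356.72, 359.44, 360.85, 362.78, 365.06, 368.53, 371.53, 382.92, 383.84, 396.80
α = 0.12; lower rank = 50 × 0.060 = 3; upper rank = 50 × 0.940 = 47.
The 3rd smallest replicate is 309.23; the 47th is 371.53.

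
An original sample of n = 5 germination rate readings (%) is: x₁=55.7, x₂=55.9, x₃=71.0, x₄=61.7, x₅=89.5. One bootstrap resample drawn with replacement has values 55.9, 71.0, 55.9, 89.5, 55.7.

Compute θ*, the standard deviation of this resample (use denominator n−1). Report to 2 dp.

Mean = 65.6000; sum of squared deviations = 886.5600
s² = 886.5600 / 4 = 221.6400
s = √221.6400 = 14.89

θ* = 14.89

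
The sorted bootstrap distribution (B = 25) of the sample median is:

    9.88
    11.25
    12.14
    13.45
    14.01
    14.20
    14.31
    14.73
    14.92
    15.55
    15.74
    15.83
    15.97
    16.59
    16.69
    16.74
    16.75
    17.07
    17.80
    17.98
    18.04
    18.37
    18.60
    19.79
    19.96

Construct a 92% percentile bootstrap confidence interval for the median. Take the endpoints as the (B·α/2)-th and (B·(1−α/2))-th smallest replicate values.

α = 0.08; lower rank = 25 × 0.040 = 1; upper rank = 25 × 0.960 = 24.
The 1st smallest replicate is 9.88; the 24th is 19.79.

(9.88, 19.79)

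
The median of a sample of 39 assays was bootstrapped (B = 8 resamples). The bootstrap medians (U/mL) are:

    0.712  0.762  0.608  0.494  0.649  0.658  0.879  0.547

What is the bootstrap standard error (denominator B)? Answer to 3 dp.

SE* = 0.114

Bootstrap SE is the standard deviation of the 8 replicate medians.
Mean of replicates: (0.712 + 0.762 + 0.608 + 0.494 + 0.649 + 0.658 + 0.879 + 0.547) / 8 = 5.3090 / 8 = 0.6636
Sum of squared deviations: (+0.0484)² + (+0.0984)² + (−0.0556)² + (−0.1696)² + (−0.0146)² + (−0.0056)² + (+0.2154)² + (−0.1166)² = 0.1041
Variance = 0.1041 / 8 = 0.0130
SE* = √0.0130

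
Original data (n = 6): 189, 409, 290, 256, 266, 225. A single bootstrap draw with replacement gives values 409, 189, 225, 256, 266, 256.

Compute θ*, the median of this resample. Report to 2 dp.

Sorted: 189, 225, 256, 256, 266, 409
Median = average of the two middle values = 256.00

θ* = 256.00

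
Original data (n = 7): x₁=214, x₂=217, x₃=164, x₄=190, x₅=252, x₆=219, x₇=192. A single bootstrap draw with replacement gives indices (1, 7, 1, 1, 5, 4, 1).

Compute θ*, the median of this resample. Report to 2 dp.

Resample values: 214, 192, 214, 214, 252, 190, 214.
Sorted: 190, 192, 214, 214, 214, 214, 252
Median = middle value = 214.00

θ* = 214.00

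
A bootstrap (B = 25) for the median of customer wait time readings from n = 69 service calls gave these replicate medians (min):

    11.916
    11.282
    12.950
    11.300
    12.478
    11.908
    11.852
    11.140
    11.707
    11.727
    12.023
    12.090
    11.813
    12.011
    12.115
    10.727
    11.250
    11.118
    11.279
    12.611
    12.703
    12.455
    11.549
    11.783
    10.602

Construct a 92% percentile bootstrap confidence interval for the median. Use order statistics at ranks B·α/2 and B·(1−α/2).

Sorted replicates: 10.602, 10.727, 11.118, 11.140, 11.250, 11.279, 11.282, 11.300, 11.549, 11.707, 11.727, 11.783, 11.813, 11.852, 11.908, 11.916, 12.011, 12.023, 12.090, 12.115, 12.455, 12.478, 12.611, 12.703, 12.950
α = 0.08; lower rank = 25 × 0.040 = 1; upper rank = 25 × 0.960 = 24.
The 1st smallest replicate is 10.602; the 24th is 12.703.

(10.602, 12.703)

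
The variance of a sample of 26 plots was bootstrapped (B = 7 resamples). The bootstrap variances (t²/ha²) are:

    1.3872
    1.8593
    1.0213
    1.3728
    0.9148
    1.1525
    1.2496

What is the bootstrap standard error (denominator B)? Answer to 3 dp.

Bootstrap SE is the standard deviation of the 7 replicate variances.
Mean of replicates: (1.3872 + 1.8593 + 1.0213 + 1.3728 + 0.9148 + 1.1525 + 1.2496) / 7 = 8.95750 / 7 = 1.27964
Sum of squared deviations: (+0.10756)² + (+0.57966)² + (−0.25834)² + (+0.09316)² + (−0.36484)² + (−0.12714)² + (−0.03004)² = 0.57317
Variance = 0.57317 / 7 = 0.08188
SE* = √0.08188

SE* = 0.286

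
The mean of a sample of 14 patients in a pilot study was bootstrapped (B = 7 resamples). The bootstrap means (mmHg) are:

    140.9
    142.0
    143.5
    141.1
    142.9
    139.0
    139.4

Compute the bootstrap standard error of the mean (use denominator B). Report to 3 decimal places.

Bootstrap SE is the standard deviation of the 7 replicate means.
Mean of replicates: (140.9 + 142.0 + 143.5 + 141.1 + 142.9 + 139.0 + 139.4) / 7 = 988.8000 / 7 = 141.2571
Sum of squared deviations: (−0.3571)² + (+0.7429)² + (+2.2429)² + (−0.1571)² + (+1.6429)² + (−2.2571)² + (−1.8571)² = 16.9771
Variance = 16.9771 / 7 = 2.4253
SE* = √2.4253

SE* = 1.557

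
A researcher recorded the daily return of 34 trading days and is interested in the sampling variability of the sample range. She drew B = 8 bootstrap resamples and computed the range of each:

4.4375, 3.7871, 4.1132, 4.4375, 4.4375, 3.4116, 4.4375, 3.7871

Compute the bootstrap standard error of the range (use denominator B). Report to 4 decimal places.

Bootstrap SE is the standard deviation of the 8 replicate ranges.
Mean of replicates: (4.4375 + 3.7871 + 4.1132 + 4.4375 + 4.4375 + 3.4116 + 4.4375 + 3.7871) / 8 = 32.84900 / 8 = 4.10613
Sum of squared deviations: (+0.33137)² + (−0.31903)² + (+0.00707)² + (+0.33137)² + (+0.33137)² + (−0.69453)² + (+0.33137)² + (−0.31903)² = 1.12521
Variance = 1.12521 / 8 = 0.14065
SE* = √0.14065

SE* = 0.3750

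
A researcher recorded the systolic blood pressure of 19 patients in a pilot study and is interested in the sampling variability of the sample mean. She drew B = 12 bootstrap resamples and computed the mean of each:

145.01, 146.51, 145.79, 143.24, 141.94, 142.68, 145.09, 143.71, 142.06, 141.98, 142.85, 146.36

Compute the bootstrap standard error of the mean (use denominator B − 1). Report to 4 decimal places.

SE* = 1.7332

Bootstrap SE is the standard deviation of the 12 replicate means.
Mean of replicates: (145.01 + 146.51 + 145.79 + 143.24 + 141.94 + 142.68 + 145.09 + 143.71 + 142.06 + 141.98 + 142.85 + 146.36) / 12 = 1727.22000 / 12 = 143.93500
Sum of squared deviations: (+1.07500)² + (+2.57500)² + (+1.85500)² + (−0.69500)² + (−1.99500)² + (−1.25500)² + (+1.15500)² + (−0.22500)² + (−1.87500)² + (−1.95500)² + (−1.08500)² + (+2.42500)² = 33.04550
Variance = 33.04550 / 11 = 3.00414
SE* = √3.00414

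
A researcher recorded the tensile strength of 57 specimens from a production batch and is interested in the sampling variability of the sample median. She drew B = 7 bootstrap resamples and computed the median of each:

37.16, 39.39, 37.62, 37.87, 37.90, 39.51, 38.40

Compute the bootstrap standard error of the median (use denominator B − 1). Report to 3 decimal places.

SE* = 0.891

Bootstrap SE is the standard deviation of the 7 replicate medians.
Mean of replicates: (37.16 + 39.39 + 37.62 + 37.87 + 37.90 + 39.51 + 38.40) / 7 = 267.8500 / 7 = 38.2643
Sum of squared deviations: (−1.1043)² + (+1.1257)² + (−0.6443)² + (−0.3943)² + (−0.3643)² + (+1.2457)² + (+0.1357)² = 4.7602
Variance = 4.7602 / 6 = 0.7934
SE* = √0.7934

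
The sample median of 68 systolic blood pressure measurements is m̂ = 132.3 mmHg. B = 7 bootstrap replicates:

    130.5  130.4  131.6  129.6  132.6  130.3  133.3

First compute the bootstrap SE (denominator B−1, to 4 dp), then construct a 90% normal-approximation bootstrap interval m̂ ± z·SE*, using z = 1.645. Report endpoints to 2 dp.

Mean of replicates = 131.1857; sum of squared deviations = 11.0286; SE* = √(11.0286/6) = 1.3558
Margin = 1.645 × 1.3558 = 2.230
Interval: 132.3 ± 2.230

(130.07, 134.53)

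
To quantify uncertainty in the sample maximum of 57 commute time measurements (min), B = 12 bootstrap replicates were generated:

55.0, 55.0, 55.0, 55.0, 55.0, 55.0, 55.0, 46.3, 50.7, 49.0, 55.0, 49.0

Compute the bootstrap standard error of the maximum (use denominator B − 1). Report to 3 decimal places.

Bootstrap SE is the standard deviation of the 12 replicate maximums.
Mean of replicates: (55.0 + 55.0 + 55.0 + 55.0 + 55.0 + 55.0 + 55.0 + 46.3 + 50.7 + 49.0 + 55.0 + 49.0) / 12 = 635.0000 / 12 = 52.9167
Sum of squared deviations: (+2.0833)² + (+2.0833)² + (+2.0833)² + (+2.0833)² + (+2.0833)² + (+2.0833)² + (+2.0833)² + (−6.6167)² + (−2.2167)² + (−3.9167)² + (+2.0833)² + (−3.9167)² = 114.0967
Variance = 114.0967 / 11 = 10.3724
SE* = √10.3724

SE* = 3.221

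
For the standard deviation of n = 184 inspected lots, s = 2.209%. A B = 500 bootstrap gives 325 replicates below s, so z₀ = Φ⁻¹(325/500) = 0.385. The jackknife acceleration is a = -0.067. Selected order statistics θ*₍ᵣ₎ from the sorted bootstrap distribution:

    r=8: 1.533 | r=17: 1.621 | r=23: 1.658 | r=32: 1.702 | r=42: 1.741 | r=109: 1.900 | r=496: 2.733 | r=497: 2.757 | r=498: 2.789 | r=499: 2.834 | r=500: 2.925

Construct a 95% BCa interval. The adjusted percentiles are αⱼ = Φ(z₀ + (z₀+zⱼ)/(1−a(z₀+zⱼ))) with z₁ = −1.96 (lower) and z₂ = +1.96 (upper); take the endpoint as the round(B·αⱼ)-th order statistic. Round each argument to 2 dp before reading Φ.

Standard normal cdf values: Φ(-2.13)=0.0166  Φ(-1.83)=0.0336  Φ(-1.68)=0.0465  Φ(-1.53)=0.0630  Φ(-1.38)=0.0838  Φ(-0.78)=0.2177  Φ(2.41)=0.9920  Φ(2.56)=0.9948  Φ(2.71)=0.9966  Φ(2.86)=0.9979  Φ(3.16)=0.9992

(1.741, 2.733)

Lower: z₀ + z₁ = 0.385 + (-1.960) = -1.575; 1 − a(z₀+z₁) = 1 − (-0.067)(-1.575) = 0.8945; argument = 0.385 + (-1.575)/0.8945 = -1.3758 → -1.38.
α₁ = Φ(-1.38) = 0.0838; rank = round(500 × 0.0838) = 42; θ*₍42₎ = 1.741.
Upper: z₀ + z₂ = 2.345; 1 − a(z₀+z₂) = 1.1571; argument = 2.4116 → 2.41; α₂ = 0.9920; rank = 496; θ*₍496₎ = 2.733.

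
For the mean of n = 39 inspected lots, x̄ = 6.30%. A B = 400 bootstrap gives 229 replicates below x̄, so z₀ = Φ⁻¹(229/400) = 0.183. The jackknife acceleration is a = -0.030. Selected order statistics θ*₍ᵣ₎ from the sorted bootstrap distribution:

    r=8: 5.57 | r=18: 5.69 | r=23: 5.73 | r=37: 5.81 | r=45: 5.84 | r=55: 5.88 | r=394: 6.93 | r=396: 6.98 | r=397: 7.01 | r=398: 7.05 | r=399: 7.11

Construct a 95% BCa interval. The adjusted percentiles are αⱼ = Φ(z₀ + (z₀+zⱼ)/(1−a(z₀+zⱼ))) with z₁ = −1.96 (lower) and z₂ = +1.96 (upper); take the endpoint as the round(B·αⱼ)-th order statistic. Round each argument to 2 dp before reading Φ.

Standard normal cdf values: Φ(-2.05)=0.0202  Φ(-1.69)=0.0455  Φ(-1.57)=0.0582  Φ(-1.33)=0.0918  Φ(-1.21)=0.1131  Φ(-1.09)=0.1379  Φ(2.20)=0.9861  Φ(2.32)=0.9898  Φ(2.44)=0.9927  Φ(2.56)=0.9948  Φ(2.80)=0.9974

Lower: z₀ + z₁ = 0.183 + (-1.960) = -1.777; 1 − a(z₀+z₁) = 1 − (-0.030)(-1.777) = 0.9467; argument = 0.183 + (-1.777)/0.9467 = -1.6941 → -1.69.
α₁ = Φ(-1.69) = 0.0455; rank = round(400 × 0.0455) = 18; θ*₍18₎ = 5.69.
Upper: z₀ + z₂ = 2.143; 1 − a(z₀+z₂) = 1.0643; argument = 2.1965 → 2.20; α₂ = 0.9861; rank = 394; θ*₍394₎ = 6.93.

(5.69, 6.93)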